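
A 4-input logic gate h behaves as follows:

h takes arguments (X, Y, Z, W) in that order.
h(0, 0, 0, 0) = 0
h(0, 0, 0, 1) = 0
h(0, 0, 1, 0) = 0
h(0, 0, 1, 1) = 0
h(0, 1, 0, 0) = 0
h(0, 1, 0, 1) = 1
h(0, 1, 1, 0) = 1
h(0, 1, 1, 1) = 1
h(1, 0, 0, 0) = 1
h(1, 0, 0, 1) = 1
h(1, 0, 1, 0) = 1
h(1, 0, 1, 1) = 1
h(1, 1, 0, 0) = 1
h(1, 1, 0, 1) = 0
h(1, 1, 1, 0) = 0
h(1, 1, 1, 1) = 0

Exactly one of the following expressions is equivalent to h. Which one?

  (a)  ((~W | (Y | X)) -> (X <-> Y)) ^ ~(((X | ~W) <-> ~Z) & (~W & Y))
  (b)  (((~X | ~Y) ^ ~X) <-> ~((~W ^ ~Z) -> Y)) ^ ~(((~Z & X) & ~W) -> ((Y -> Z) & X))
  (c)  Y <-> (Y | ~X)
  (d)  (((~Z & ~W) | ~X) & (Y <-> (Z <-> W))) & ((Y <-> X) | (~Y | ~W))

(b) fails at (0,0,0,0): the formula yields 1, h is 0.
(c) fails at (0,1,0,0): the formula yields 1, h is 0.
(d) fails at (0,0,0,1): the formula yields 1, h is 0.
That leaves (a). Evaluating it on every row reproduces the table of h exactly.

a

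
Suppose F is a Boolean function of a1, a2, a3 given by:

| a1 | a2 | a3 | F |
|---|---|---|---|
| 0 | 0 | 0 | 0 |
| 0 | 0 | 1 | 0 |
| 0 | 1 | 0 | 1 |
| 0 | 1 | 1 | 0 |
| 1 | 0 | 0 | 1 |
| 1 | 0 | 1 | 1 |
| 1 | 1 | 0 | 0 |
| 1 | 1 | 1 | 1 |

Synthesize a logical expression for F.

F(a1, a2, a3) = ((((a1' · a2) · a3') + ((a1 · a2') · a3')) + ((a1 · a2') · a3)) + ((a1 · a2) · a3)

F=1 on 4 inputs: (0,1,0), (1,0,0), (1,0,1), (1,1,1). Reading each as a conjunction of literals (¬a1·a2·¬a3, a1·¬a2·¬a3, a1·¬a2·a3, a1·a2·a3) and taking the OR gives the canonical DNF.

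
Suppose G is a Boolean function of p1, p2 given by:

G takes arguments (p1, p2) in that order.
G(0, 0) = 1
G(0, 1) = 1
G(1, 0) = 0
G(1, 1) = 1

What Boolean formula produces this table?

G(p1, p2) = p1 IMPLIES p2

This is p1 → p2 (false only at 1,0).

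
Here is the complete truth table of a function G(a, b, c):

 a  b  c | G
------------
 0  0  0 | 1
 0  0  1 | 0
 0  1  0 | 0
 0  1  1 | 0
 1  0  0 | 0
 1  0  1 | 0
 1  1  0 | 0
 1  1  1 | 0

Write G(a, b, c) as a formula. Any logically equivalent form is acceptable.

The output is 1 only when every input is 0 — NOR of all inputs.

G(a, b, c) = not ((a or b) or c)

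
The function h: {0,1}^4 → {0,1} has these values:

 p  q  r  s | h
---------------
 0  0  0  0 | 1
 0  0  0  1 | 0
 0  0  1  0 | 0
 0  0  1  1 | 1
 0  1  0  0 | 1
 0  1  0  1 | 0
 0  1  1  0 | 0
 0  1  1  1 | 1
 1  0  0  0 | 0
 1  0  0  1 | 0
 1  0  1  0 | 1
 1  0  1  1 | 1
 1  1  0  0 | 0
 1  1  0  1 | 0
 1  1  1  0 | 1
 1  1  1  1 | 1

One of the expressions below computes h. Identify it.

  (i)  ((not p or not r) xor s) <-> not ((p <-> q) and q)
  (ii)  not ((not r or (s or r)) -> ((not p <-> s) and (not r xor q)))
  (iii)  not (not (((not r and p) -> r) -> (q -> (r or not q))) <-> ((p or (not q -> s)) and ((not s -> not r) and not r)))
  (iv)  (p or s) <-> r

(i) disagrees with h on (0,0,1,0) (formula → 1, table → 0); rule it out.
(ii) disagrees with h on (0,0,1,0) (formula → 1, table → 0); rule it out.
(iii) disagrees with h on (0,0,0,0) (formula → 0, table → 1); rule it out.
That leaves (iv). Evaluating it on every row reproduces the table of h exactly.

iv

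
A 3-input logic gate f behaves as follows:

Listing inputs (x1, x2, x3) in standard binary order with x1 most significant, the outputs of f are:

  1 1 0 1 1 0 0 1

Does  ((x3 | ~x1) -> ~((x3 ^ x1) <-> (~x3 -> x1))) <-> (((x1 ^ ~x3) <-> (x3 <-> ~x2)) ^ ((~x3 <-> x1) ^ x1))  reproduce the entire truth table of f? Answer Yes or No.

No

Test each input against both f and the formula:
  x1=0, x2=0, x3=0: formula gives 1, f = 1 ✓
  x1=0, x2=0, x3=1: formula gives 0, but f = 1 ✗
A single disagreement suffices: at (0,0,1) they differ, so the formula does not compute f.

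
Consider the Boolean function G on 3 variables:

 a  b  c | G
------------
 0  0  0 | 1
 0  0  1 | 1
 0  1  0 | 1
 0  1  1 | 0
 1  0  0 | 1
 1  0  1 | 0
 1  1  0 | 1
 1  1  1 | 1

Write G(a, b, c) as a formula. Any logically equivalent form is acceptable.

There are just 2 zero rows: (0,1,1), (1,0,1). Their minterms are ¬a·b·c, a·¬b·c; the OR of those covers precisely the 0-outputs, and negating it yields G.

G(a, b, c) = (((a' · b) · c) + ((a · b') · c))'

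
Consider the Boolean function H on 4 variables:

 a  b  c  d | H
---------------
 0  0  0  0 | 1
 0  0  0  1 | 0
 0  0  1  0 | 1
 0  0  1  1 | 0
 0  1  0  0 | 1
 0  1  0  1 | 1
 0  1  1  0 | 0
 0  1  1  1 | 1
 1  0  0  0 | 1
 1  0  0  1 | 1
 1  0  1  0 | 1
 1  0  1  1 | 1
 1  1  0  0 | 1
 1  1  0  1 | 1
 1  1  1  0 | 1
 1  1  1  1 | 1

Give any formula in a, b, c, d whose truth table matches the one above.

H(a, b, c, d) = ¬(((((¬a ∧ ¬b) ∧ ¬c) ∧ d) ∨ (((¬a ∧ ¬b) ∧ c) ∧ d)) ∨ (((¬a ∧ b) ∧ c) ∧ ¬d))

H is 0 on only 3 rows — (0,0,0,1), (0,0,1,1), (0,1,1,0). Writing each as a minterm (¬a·¬b·¬c·d, ¬a·¬b·c·d, ¬a·b·c·¬d) and OR-ing them characterizes exactly where H=0, so H is the negation of that disjunction.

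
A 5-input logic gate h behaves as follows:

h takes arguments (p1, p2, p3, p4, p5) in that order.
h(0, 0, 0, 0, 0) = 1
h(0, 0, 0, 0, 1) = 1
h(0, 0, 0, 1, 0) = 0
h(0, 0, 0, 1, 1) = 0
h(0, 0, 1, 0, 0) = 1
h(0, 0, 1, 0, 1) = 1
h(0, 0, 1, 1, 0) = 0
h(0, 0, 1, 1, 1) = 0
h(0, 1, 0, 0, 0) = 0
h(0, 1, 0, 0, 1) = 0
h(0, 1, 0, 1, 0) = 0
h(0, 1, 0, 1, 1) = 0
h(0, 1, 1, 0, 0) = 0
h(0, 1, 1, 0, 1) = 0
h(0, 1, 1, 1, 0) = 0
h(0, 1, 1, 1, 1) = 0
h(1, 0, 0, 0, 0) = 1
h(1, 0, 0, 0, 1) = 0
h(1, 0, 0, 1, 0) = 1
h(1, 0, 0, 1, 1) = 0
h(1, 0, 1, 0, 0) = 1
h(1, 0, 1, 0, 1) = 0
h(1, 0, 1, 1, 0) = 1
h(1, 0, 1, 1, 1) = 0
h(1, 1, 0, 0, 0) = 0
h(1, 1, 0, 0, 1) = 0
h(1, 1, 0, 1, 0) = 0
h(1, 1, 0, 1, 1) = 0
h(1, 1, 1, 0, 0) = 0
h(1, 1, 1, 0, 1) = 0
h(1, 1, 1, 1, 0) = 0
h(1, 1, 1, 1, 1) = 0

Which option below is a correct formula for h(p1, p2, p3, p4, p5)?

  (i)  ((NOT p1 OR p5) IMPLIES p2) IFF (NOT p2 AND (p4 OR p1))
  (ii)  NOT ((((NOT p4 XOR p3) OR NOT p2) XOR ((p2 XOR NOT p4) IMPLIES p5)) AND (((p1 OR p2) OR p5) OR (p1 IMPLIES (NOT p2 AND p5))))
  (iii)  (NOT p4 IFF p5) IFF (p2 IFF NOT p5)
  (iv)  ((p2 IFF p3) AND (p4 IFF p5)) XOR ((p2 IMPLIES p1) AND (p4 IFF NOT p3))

(ii) fails at (0,0,0,0,0): the formula yields 0, h is 1.
(iii) fails at (0,1,0,1,0): the formula yields 1, h is 0.
(iv) fails at (0,0,0,0,1): the formula yields 0, h is 1.
That leaves (i). Evaluating it on every row reproduces the table of h exactly.

i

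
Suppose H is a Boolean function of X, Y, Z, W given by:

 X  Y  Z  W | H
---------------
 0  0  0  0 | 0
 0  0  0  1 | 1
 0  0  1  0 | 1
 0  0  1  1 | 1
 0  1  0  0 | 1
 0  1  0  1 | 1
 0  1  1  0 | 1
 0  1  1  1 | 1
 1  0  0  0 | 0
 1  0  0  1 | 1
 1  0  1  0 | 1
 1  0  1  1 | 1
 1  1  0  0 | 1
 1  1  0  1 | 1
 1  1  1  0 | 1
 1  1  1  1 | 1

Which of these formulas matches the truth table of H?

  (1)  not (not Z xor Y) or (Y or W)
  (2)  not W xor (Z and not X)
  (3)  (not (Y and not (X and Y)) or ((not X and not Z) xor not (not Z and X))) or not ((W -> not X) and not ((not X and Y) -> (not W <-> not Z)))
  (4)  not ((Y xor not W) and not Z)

(2) fails at (0,0,0,0): the formula yields 1, H is 0.
(3) fails at (0,0,0,0): the formula yields 1, H is 0.
(4) fails at (0,1,0,1): the formula yields 0, H is 1.
Only (1) survives; checking it on all 16 rows confirms it matches H.

1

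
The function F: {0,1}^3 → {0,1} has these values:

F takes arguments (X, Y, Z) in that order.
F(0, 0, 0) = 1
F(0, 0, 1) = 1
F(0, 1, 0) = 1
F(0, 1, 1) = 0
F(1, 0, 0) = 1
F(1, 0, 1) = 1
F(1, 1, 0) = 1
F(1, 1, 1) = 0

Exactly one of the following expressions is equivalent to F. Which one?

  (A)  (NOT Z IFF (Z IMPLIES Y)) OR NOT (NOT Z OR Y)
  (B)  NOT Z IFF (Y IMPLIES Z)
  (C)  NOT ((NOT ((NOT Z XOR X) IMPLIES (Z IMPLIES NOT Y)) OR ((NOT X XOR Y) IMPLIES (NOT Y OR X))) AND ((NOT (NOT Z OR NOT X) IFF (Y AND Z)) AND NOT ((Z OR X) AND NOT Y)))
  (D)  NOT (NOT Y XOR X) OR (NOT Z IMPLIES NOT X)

A

(B) fails at (0,0,1): the formula yields 0, F is 1.
(C) fails at (0,0,0): the formula yields 0, F is 1.
(D) fails at (0,1,1): the formula yields 1, F is 0.
Only (A) survives; checking it on all 8 rows confirms it matches F.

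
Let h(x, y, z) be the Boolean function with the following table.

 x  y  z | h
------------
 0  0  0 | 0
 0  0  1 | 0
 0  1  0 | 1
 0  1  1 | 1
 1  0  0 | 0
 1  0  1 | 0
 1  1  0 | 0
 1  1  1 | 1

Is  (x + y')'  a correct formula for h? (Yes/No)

No

Evaluate (x + y')' on each row and compare to h:
  x=0, y=0, z=0: formula gives 0, h = 0 ✓
  x=0, y=0, z=1: formula gives 0, h = 0 ✓
  x=0, y=1, z=0: formula gives 1, h = 1 ✓
  x=0, y=1, z=1: formula gives 1, h = 1 ✓
  x=1, y=0, z=0: formula gives 0, h = 0 ✓
  …
  x=1, y=1, z=1: formula gives 0, but h = 1 ✗
A single disagreement suffices: at (1,1,1) they differ, so the formula does not compute h.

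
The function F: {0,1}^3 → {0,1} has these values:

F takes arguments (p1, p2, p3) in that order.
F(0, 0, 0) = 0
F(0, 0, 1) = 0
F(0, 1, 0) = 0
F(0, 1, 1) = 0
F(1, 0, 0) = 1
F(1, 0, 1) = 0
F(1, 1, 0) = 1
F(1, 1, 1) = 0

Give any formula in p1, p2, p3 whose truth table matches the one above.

F(p1, p2, p3) = ((p1 ∧ ¬p2) ∧ ¬p3) ∨ ((p1 ∧ p2) ∧ ¬p3)

F=1 on 2 inputs: (1,0,0), (1,1,0). Reading each as a conjunction of literals (p1·¬p2·¬p3, p1·p2·¬p3) and taking the OR gives the canonical DNF.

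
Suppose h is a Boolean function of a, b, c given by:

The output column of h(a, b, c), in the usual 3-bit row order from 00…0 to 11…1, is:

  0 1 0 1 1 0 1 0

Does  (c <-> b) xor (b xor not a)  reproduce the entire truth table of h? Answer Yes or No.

Yes

Test each input against both h and the formula:
  a=0, b=0, c=0: formula gives 0, h = 0 ✓
  a=0, b=0, c=1: formula gives 1, h = 1 ✓
  a=0, b=1, c=0: formula gives 0, h = 0 ✓
  a=0, b=1, c=1: formula gives 1, h = 1 ✓
  a=1, b=0, c=0: formula gives 1, h = 1 ✓
  …and likewise for the remaining 3 rows.
Every row agrees, so the formula is equivalent.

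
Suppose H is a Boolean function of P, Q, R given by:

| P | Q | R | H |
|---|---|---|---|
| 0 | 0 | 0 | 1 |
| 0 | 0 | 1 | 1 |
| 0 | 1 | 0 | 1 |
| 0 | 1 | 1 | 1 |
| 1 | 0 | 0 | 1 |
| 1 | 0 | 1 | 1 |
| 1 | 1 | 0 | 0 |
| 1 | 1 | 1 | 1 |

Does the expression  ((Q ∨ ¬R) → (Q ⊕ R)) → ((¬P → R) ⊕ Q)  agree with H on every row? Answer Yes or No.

Yes

Evaluate ((Q ∨ ¬R) → (Q ⊕ R)) → ((¬P → R) ⊕ Q) on each row and compare to H:
  P=0, Q=0, R=0: formula gives 1, H = 1 ✓
  P=0, Q=0, R=1: formula gives 1, H = 1 ✓
  P=0, Q=1, R=0: formula gives 1, H = 1 ✓
  P=0, Q=1, R=1: formula gives 1, H = 1 ✓
  P=1, Q=0, R=0: formula gives 1, H = 1 ✓
  … (the remaining 3 rows also agree.)
Every row agrees, so the formula is equivalent.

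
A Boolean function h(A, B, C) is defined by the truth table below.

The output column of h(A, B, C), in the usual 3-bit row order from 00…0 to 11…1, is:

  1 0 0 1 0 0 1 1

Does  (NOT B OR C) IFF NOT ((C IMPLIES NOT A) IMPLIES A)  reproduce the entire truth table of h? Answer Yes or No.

Evaluate (NOT B OR C) IFF NOT ((C IMPLIES NOT A) IMPLIES A) on each row and compare to h:
  A=0, B=0, C=0: formula gives 1, h = 1 ✓
  A=0, B=0, C=1: formula gives 1, but h = 0 ✗
Row (0,0,1) is a counterexample, so the formula is not equivalent to h.

No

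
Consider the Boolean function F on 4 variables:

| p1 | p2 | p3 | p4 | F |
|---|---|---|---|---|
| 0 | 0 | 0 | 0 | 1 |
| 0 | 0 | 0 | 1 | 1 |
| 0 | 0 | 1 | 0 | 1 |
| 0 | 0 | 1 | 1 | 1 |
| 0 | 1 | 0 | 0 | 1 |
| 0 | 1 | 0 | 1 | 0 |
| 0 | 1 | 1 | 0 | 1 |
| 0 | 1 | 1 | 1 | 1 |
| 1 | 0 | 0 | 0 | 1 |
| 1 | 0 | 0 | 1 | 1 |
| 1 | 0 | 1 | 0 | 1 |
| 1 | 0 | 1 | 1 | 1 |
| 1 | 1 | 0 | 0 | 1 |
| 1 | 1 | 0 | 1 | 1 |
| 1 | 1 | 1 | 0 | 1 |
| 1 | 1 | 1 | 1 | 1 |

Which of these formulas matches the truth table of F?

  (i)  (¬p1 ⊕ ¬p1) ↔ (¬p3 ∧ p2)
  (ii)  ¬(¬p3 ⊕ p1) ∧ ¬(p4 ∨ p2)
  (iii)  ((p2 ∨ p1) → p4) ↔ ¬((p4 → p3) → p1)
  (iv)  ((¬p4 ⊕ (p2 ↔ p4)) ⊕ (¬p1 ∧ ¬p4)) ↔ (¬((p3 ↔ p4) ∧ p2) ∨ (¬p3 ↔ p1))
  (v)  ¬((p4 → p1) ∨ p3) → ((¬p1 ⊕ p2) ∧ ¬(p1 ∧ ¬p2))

(i): at (0,1,0,0) it gives 0, but F = 1 — eliminated.
(ii): at (0,0,0,0) it gives 0, but F = 1 — eliminated.
(iii): at (0,0,0,1) it gives 0, but F = 1 — eliminated.
(iv): at (0,0,0,1) it gives 0, but F = 1 — eliminated.
(v) is the remaining candidate, and it agrees with F on all 16 inputs.

v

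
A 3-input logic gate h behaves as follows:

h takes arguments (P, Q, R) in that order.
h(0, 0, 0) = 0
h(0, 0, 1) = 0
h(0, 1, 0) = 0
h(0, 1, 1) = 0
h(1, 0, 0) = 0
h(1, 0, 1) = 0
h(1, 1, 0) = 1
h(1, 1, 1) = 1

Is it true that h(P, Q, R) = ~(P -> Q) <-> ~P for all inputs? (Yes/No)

Yes

Test each input against both h and the formula:
  P=0, Q=0, R=0: formula gives 0, h = 0 ✓
  P=0, Q=0, R=1: formula gives 0, h = 0 ✓
  P=0, Q=1, R=0: formula gives 0, h = 0 ✓
  P=0, Q=1, R=1: formula gives 0, h = 0 ✓
  P=1, Q=0, R=0: formula gives 0, h = 0 ✓
  …and likewise for the remaining 3 rows.
All 8 rows match — the expression computes h exactly.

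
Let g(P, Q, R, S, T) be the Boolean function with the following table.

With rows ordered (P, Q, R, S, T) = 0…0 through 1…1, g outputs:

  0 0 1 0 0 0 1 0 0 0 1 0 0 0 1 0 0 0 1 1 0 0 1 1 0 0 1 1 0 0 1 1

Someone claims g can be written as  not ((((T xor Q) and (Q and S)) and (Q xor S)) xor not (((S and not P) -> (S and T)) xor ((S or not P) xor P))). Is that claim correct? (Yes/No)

Test each input against both g and the formula:
  P=0, Q=0, R=0, S=0, T=0: formula gives 0, g = 0 ✓
  P=0, Q=0, R=0, S=0, T=1: formula gives 0, g = 0 ✓
  P=0, Q=0, R=0, S=1, T=0: formula gives 1, g = 1 ✓
  P=0, Q=0, R=0, S=1, T=1: formula gives 0, g = 0 ✓
  … (the remaining 28 rows also agree.)
No disagreement on any input; they are logically equivalent.

Yes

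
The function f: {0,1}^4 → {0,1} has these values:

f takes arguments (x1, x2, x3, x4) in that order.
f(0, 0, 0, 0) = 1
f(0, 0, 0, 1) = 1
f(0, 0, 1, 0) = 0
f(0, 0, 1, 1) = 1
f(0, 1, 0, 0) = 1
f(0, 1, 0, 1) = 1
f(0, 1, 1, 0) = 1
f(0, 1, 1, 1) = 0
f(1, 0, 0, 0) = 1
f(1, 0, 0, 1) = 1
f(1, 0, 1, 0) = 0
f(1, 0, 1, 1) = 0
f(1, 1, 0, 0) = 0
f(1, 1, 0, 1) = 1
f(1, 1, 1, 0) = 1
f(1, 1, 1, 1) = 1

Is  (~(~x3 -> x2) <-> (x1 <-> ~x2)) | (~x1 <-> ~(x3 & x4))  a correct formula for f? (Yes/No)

Evaluate (~(~x3 -> x2) <-> (x1 <-> ~x2)) | (~x1 <-> ~(x3 & x4)) on each row and compare to f:
  x1=0, x2=0, x3=0, x4=0: formula gives 1, f = 1 ✓
  x1=0, x2=0, x3=0, x4=1: formula gives 1, f = 1 ✓
  x1=0, x2=0, x3=1, x4=0: formula gives 1, but f = 0 ✗
Row (0,0,1,0) is a counterexample, so the formula is not equivalent to f.

No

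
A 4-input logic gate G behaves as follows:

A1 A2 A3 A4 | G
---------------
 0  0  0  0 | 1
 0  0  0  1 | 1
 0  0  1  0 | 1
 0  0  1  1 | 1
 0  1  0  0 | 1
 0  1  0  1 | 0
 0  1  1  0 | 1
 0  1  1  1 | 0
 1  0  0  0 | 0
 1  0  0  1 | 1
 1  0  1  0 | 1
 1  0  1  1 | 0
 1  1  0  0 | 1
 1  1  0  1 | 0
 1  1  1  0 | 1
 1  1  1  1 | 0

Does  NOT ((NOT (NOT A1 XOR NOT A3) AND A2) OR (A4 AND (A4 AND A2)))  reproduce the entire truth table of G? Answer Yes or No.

Evaluate NOT ((NOT (NOT A1 XOR NOT A3) AND A2) OR (A4 AND (A4 AND A2))) on each row and compare to G:
  A1=0, A2=0, A3=0, A4=0: formula gives 1, G = 1 ✓
  A1=0, A2=0, A3=0, A4=1: formula gives 1, G = 1 ✓
  A1=0, A2=0, A3=1, A4=0: formula gives 1, G = 1 ✓
  A1=0, A2=0, A3=1, A4=1: formula gives 1, G = 1 ✓
  A1=0, A2=1, A3=0, A4=0: formula gives 0, but G = 1 ✗
Row (0,1,0,0) is a counterexample, so the formula is not equivalent to G.

No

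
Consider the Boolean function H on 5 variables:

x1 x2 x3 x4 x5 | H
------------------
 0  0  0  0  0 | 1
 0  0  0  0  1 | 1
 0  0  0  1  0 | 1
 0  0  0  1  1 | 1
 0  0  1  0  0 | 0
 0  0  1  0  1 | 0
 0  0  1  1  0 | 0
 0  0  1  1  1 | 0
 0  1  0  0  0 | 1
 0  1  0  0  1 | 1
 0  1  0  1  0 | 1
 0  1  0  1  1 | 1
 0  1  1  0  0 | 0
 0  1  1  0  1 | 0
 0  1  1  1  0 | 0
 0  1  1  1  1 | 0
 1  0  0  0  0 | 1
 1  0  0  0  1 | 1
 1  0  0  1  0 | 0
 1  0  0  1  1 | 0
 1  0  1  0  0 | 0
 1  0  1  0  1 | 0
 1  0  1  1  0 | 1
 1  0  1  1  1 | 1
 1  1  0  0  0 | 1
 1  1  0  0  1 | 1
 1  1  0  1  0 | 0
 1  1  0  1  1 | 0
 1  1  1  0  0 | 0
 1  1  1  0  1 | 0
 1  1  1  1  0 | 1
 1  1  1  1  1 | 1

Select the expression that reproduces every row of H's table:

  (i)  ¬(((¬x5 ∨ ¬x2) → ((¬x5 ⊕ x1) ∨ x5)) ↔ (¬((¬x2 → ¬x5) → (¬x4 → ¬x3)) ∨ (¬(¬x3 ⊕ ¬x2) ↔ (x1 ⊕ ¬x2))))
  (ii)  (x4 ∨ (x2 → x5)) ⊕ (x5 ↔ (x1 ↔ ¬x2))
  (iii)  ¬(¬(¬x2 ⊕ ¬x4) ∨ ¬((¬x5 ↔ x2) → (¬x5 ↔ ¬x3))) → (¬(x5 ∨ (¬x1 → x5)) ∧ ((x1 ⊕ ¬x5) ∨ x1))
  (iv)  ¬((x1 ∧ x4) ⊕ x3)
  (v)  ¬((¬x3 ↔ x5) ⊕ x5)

(i): at (0,0,0,0,0) it gives 0, but H = 1 — eliminated.
(ii): at (0,0,0,0,0) it gives 0, but H = 1 — eliminated.
(iii): at (0,0,1,0,0) it gives 1, but H = 0 — eliminated.
(v): at (1,0,0,1,0) it gives 1, but H = 0 — eliminated.
(iv) is the remaining candidate, and it agrees with H on all 32 inputs.

iv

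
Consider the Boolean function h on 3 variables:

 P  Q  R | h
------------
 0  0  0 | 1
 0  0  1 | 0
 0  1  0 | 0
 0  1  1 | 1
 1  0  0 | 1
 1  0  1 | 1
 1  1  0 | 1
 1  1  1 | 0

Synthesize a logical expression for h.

There are just 3 zero rows: (0,0,1), (0,1,0), (1,1,1). Their minterms are ¬P·¬Q·R, ¬P·Q·¬R, P·Q·R; the OR of those covers precisely the 0-outputs, and negating it yields h.

h(P, Q, R) = ((((P' · Q') · R) + ((P' · Q) · R')) + ((P · Q) · R))'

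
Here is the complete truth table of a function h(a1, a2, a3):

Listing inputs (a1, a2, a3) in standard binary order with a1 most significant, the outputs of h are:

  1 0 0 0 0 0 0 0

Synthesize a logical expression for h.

The output is 1 only when every input is 0 — NOR of all inputs.

h(a1, a2, a3) = ~((a1 | a2) | a3)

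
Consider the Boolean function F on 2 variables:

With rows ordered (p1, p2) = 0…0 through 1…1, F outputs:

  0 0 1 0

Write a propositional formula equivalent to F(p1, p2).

F(p1, p2) = p1 & ~p2

1 only at (1,0): p1 AND NOT p2.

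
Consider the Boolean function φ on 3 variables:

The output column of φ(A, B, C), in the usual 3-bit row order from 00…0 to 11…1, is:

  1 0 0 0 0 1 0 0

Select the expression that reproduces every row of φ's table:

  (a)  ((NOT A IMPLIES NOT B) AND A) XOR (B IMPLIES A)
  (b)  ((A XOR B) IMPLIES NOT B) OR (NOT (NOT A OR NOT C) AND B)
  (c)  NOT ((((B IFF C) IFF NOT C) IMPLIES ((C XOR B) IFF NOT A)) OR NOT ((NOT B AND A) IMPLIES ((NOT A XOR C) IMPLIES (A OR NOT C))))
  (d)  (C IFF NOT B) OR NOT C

(a): at (0,0,1) it gives 1, but φ = 0 — eliminated.
(b): at (0,0,1) it gives 1, but φ = 0 — eliminated.
(d): at (0,0,1) it gives 1, but φ = 0 — eliminated.
That leaves (c). Evaluating it on every row reproduces the table of φ exactly.

c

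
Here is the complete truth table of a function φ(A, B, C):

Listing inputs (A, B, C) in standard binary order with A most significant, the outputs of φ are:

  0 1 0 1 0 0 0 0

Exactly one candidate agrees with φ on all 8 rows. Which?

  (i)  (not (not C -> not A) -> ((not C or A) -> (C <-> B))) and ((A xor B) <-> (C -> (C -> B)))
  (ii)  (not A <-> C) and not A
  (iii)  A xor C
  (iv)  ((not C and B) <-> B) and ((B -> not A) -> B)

ii

(i) fails at (0,1,0): the formula yields 1, φ is 0.
(iii) fails at (1,0,0): the formula yields 1, φ is 0.
(iv) fails at (0,0,1): the formula yields 0, φ is 1.
(ii) is the remaining candidate, and it agrees with φ on all 8 inputs.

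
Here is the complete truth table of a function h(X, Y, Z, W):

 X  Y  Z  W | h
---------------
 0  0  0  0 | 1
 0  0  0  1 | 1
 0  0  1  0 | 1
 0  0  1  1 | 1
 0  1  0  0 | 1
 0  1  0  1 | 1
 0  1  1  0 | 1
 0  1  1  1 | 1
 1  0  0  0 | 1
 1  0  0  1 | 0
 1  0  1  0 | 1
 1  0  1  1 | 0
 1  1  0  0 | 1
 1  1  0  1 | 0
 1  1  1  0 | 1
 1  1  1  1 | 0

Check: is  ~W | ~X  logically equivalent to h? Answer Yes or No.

Check the formula against h row by row:
  X=0, Y=0, Z=0, W=0: formula gives 1, h = 1 ✓
  X=0, Y=0, Z=0, W=1: formula gives 1, h = 1 ✓
  X=0, Y=0, Z=1, W=0: formula gives 1, h = 1 ✓
  X=0, Y=0, Z=1, W=1: formula gives 1, h = 1 ✓
  … (the remaining 12 rows also agree.)
Every row agrees, so the formula is equivalent.

Yes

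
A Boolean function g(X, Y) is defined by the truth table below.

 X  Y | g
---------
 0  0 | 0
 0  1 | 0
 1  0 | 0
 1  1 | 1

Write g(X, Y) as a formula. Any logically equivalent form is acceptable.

The output is 1 only when every input is 1 — the AND of all inputs.

g(X, Y) = X AND Y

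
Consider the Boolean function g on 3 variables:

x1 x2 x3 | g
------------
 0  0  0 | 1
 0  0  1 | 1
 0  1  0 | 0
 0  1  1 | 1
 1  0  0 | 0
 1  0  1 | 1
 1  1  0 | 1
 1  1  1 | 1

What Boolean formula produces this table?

The 0-rows are (0,1,0), (1,0,0). Take each as a conjunction (¬x1·x2·¬x3, x1·¬x2·¬x3), form their disjunction, and complement — that gives a formula that is 1 everywhere g is.

g(x1, x2, x3) = ~(((~x1 & x2) & ~x3) | ((x1 & ~x2) & ~x3))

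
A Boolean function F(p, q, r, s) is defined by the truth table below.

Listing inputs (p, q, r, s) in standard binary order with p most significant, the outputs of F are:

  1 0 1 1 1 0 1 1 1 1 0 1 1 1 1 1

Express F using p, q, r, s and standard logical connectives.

F is 0 on only 3 rows — (0,0,0,1), (0,1,0,1), (1,0,1,0). Writing each as a minterm (¬p·¬q·¬r·s, ¬p·q·¬r·s, p·¬q·r·¬s) and OR-ing them characterizes exactly where F=0, so F is the negation of that disjunction.

F(p, q, r, s) = ¬(((((¬p ∧ ¬q) ∧ ¬r) ∧ s) ∨ (((¬p ∧ q) ∧ ¬r) ∧ s)) ∨ (((p ∧ ¬q) ∧ r) ∧ ¬s))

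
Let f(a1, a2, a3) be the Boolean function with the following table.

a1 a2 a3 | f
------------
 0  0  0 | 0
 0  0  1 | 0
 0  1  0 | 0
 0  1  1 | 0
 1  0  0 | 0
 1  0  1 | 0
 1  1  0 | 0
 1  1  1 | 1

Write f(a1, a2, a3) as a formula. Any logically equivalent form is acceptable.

f(a1, a2, a3) = (a1 · a2) · a3

The output is 1 only when every input is 1 — the AND of all inputs.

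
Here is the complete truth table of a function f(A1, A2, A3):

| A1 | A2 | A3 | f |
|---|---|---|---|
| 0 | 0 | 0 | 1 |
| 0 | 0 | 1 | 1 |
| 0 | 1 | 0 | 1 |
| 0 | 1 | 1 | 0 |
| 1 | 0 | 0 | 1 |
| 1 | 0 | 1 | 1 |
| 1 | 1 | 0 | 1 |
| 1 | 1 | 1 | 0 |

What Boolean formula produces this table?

f is 0 on only 2 rows — (0,1,1), (1,1,1). Writing each as a minterm (¬A1·A2·A3, A1·A2·A3) and OR-ing them characterizes exactly where f=0, so f is the negation of that disjunction.

f(A1, A2, A3) = NOT (((NOT A1 AND A2) AND A3) OR ((A1 AND A2) AND A3))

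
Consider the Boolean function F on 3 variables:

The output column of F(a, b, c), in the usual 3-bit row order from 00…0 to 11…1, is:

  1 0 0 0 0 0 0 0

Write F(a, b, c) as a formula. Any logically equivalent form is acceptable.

The output is 1 only when every input is 0 — NOR of all inputs.

F(a, b, c) = ¬((a ∨ b) ∨ c)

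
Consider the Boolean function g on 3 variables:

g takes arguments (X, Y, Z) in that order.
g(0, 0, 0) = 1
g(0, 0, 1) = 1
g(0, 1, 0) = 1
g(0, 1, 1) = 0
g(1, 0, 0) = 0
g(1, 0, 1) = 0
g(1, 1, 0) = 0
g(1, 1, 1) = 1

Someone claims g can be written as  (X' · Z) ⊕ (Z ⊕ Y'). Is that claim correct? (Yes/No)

No

Test each input against both g and the formula:
  X=0, Y=0, Z=0: formula gives 1, g = 1 ✓
  X=0, Y=0, Z=1: formula gives 1, g = 1 ✓
  X=0, Y=1, Z=0: formula gives 0, but g = 1 ✗
Row (0,1,0) is a counterexample, so the formula is not equivalent to g.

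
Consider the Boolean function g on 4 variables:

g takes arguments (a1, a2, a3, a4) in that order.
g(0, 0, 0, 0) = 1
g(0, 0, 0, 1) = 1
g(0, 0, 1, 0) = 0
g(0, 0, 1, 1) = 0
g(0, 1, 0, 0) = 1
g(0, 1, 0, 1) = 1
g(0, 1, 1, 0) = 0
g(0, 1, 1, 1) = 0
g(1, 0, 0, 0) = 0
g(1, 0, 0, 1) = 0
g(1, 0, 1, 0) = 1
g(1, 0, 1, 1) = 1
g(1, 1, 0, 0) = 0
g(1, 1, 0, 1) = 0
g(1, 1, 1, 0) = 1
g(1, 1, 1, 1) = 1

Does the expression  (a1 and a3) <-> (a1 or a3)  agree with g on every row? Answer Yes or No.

Yes

Check the formula against g row by row:
  a1=0, a2=0, a3=0, a4=0: formula gives 1, g = 1 ✓
  a1=0, a2=0, a3=0, a4=1: formula gives 1, g = 1 ✓
  a1=0, a2=0, a3=1, a4=0: formula gives 0, g = 0 ✓
  a1=0, a2=0, a3=1, a4=1: formula gives 0, g = 0 ✓
  … (the remaining 12 rows also agree.)
No disagreement on any input; they are logically equivalent.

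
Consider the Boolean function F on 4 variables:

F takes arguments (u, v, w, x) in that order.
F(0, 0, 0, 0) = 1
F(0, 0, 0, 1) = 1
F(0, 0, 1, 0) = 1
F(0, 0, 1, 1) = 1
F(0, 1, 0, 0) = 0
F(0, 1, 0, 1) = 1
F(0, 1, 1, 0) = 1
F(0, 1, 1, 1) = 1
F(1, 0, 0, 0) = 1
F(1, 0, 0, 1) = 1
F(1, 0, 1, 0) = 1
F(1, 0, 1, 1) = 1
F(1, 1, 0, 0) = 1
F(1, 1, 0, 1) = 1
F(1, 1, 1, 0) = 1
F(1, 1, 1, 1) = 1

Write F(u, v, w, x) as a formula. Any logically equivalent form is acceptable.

Only row (0,1,0,0) gives 0. So F is 1 everywhere except there — the complement of the minterm ¬u·v·¬w·¬x.

F(u, v, w, x) = ¬(((¬u ∧ v) ∧ ¬w) ∧ ¬x)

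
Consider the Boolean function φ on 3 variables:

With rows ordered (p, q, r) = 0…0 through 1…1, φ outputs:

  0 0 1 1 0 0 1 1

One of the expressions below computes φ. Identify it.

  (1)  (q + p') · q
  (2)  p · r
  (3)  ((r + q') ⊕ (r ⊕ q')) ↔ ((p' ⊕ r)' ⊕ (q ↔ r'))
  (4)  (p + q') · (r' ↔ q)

1

(2) disagrees with φ on (0,1,0) (formula → 0, table → 1); rule it out.
(3) disagrees with φ on (0,0,0) (formula → 1, table → 0); rule it out.
(4) disagrees with φ on (0,0,1) (formula → 1, table → 0); rule it out.
(1) is the remaining candidate, and it agrees with φ on all 8 inputs.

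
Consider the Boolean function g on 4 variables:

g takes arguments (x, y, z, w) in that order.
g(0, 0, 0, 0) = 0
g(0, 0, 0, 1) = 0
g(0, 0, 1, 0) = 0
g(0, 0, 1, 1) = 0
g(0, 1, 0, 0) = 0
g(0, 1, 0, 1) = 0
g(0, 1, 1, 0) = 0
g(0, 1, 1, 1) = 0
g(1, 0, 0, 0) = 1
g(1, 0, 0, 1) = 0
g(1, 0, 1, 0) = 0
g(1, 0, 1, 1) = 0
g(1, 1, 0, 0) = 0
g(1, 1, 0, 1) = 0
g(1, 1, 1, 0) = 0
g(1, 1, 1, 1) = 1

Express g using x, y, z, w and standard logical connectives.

g(x, y, z, w) = (((x and not y) and not z) and not w) or (((x and y) and z) and w)

Collect the rows where g=1 — (1,0,0,0), (1,1,1,1) — and write one minterm per row: x·¬y·¬z·¬w, x·y·z·w. Their union (logical OR) reproduces the table exactly.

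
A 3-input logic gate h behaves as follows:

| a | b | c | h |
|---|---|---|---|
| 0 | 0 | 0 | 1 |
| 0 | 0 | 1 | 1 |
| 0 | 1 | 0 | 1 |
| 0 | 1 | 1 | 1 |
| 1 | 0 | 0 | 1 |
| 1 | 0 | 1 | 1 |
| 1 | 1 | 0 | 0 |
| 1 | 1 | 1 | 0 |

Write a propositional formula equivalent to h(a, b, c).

h(a, b, c) = not (((a and b) and not c) or ((a and b) and c))

The 0-rows are (1,1,0), (1,1,1). Take each as a conjunction (a·b·¬c, a·b·c), form their disjunction, and complement — that gives a formula that is 1 everywhere h is.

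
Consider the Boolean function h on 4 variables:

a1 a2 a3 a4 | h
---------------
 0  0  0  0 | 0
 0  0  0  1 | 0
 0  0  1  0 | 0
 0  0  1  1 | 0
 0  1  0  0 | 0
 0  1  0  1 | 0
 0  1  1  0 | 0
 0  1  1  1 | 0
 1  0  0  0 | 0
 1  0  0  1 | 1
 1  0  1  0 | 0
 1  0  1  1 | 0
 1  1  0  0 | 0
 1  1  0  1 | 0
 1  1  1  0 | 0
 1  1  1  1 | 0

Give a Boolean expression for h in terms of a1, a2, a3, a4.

Only row (1,0,0,1) gives 1. That row's minterm a1·¬a2·¬a3·a4 is h directly.

h(a1, a2, a3, a4) = ((a1 · a2') · a3') · a4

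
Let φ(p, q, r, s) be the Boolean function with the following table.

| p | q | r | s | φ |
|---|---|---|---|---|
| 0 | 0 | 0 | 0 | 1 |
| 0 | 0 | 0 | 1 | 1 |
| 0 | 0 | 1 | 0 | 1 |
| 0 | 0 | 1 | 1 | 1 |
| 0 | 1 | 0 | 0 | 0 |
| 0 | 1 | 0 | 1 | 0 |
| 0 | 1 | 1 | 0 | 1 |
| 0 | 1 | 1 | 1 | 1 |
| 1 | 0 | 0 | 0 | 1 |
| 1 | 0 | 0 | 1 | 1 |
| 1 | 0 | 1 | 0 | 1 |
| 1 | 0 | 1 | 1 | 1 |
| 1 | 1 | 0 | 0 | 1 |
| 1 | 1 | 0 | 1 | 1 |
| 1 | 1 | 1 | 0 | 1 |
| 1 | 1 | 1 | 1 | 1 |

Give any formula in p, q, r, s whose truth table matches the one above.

φ(p, q, r, s) = ¬((((¬p ∧ q) ∧ ¬r) ∧ ¬s) ∨ (((¬p ∧ q) ∧ ¬r) ∧ s))

The 0-rows are (0,1,0,0), (0,1,0,1). Take each as a conjunction (¬p·q·¬r·¬s, ¬p·q·¬r·s), form their disjunction, and complement — that gives a formula that is 1 everywhere φ is.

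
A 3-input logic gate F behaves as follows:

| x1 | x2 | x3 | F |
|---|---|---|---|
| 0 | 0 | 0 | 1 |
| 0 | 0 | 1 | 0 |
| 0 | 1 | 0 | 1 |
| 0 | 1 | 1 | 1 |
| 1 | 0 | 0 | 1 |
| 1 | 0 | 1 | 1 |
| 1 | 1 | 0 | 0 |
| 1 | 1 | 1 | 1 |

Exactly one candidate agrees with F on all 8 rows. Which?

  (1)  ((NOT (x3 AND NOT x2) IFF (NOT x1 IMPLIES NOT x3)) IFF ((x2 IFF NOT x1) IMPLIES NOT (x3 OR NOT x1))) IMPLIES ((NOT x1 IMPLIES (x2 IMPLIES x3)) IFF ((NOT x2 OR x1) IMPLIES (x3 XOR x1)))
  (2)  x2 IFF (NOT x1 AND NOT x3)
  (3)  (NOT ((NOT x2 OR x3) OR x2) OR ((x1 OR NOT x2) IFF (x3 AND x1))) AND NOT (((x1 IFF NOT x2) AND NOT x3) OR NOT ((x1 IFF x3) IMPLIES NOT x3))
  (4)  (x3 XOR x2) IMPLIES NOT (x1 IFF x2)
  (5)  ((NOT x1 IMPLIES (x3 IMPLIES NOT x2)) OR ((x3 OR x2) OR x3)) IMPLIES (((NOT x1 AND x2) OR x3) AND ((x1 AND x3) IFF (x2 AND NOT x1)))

(1) fails at (0,0,0): the formula yields 0, F is 1.
(2) fails at (0,0,0): the formula yields 0, F is 1.
(3) fails at (0,0,0): the formula yields 0, F is 1.
(5) fails at (0,0,0): the formula yields 0, F is 1.
That leaves (4). Evaluating it on every row reproduces the table of F exactly.

4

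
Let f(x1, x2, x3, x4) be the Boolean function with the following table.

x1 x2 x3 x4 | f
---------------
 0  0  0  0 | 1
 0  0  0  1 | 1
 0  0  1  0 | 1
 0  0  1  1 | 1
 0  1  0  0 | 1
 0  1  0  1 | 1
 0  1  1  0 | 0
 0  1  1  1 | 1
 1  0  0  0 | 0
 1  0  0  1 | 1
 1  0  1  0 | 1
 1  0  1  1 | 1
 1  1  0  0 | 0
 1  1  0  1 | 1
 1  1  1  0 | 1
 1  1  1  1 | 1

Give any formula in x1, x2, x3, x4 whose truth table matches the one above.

The 0-rows are (0,1,1,0), (1,0,0,0), (1,1,0,0). Take each as a conjunction (¬x1·x2·x3·¬x4, x1·¬x2·¬x3·¬x4, x1·x2·¬x3·¬x4), form their disjunction, and complement — that gives a formula that is 1 everywhere f is.

f(x1, x2, x3, x4) = not (((((not x1 and x2) and x3) and not x4) or (((x1 and not x2) and not x3) and not x4)) or (((x1 and x2) and not x3) and not x4))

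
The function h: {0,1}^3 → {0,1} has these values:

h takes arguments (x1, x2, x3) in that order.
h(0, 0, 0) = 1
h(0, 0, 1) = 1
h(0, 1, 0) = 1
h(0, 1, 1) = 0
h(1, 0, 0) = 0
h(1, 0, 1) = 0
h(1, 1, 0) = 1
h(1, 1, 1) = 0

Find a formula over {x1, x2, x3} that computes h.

h(x1, x2, x3) = ((((¬x1 ∧ ¬x2) ∧ ¬x3) ∨ ((¬x1 ∧ ¬x2) ∧ x3)) ∨ ((¬x1 ∧ x2) ∧ ¬x3)) ∨ ((x1 ∧ x2) ∧ ¬x3)

h=1 on 4 inputs: (0,0,0), (0,0,1), (0,1,0), (1,1,0). Reading each as a conjunction of literals (¬x1·¬x2·¬x3, ¬x1·¬x2·x3, ¬x1·x2·¬x3, x1·x2·¬x3) and taking the OR gives the canonical DNF.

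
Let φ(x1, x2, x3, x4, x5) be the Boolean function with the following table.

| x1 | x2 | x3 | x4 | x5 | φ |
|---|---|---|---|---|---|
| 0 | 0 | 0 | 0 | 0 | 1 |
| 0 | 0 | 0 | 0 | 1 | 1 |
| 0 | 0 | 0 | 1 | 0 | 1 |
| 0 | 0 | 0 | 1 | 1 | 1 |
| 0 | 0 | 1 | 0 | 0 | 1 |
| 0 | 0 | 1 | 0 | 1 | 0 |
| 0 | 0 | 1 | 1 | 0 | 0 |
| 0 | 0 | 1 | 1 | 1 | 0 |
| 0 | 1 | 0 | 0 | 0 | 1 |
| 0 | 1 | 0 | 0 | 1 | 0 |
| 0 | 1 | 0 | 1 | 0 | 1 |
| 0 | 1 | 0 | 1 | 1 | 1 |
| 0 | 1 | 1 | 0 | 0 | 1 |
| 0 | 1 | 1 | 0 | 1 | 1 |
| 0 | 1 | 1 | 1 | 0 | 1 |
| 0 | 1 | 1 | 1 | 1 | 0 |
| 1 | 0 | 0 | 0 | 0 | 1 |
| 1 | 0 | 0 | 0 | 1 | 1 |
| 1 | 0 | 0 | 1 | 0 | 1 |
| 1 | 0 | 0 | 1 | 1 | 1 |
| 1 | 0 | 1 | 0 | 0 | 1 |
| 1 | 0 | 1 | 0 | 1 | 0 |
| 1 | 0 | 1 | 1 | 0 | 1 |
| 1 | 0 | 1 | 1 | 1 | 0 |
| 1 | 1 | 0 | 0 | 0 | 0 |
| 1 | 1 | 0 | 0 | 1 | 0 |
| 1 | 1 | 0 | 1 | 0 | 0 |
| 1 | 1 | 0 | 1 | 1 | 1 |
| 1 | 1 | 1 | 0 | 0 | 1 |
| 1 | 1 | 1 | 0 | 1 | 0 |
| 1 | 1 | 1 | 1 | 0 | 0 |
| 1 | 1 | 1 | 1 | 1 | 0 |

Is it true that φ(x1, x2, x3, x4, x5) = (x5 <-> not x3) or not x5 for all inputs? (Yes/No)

Test each input against both φ and the formula:
  x1=0, x2=0, x3=0, x4=0, x5=0: formula gives 1, φ = 1 ✓
  x1=0, x2=0, x3=0, x4=0, x5=1: formula gives 1, φ = 1 ✓
  x1=0, x2=0, x3=0, x4=1, x5=0: formula gives 1, φ = 1 ✓
  x1=0, x2=0, x3=0, x4=1, x5=1: formula gives 1, φ = 1 ✓
  …
  x1=0, x2=0, x3=1, x4=1, x5=0: formula gives 1, but φ = 0 ✗
Row (0,0,1,1,0) is a counterexample, so the formula is not equivalent to φ.

No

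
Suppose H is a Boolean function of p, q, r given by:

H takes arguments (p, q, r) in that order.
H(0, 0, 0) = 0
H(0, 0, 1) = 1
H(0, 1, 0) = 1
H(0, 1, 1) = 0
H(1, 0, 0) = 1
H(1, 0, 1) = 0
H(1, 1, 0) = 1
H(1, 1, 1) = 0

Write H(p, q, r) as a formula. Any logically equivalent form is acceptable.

H(p, q, r) = ((((not p and not q) and r) or ((not p and q) and not r)) or ((p and not q) and not r)) or ((p and q) and not r)

Collect the rows where H=1 — (0,0,1), (0,1,0), (1,0,0), (1,1,0) — and write one minterm per row: ¬p·¬q·r, ¬p·q·¬r, p·¬q·¬r, p·q·¬r. Their union (logical OR) reproduces the table exactly.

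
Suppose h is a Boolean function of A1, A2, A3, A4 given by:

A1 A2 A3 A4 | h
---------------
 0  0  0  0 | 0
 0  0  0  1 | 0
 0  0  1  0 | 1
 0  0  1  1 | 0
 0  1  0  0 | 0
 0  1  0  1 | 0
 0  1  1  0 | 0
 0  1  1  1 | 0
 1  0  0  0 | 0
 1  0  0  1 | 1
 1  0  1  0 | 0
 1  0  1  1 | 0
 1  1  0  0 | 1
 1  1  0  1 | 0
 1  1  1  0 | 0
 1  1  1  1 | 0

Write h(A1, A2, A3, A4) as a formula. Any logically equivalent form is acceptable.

h(A1, A2, A3, A4) = ((((¬A1 ∧ ¬A2) ∧ A3) ∧ ¬A4) ∨ (((A1 ∧ ¬A2) ∧ ¬A3) ∧ A4)) ∨ (((A1 ∧ A2) ∧ ¬A3) ∧ ¬A4)

The 1-rows are (0,0,1,0), (1,0,0,1), (1,1,0,0). Each contributes one minterm — ¬A1·¬A2·A3·¬A4; A1·¬A2·¬A3·A4; A1·A2·¬A3·¬A4 — and their disjunction is a sum-of-products form of h.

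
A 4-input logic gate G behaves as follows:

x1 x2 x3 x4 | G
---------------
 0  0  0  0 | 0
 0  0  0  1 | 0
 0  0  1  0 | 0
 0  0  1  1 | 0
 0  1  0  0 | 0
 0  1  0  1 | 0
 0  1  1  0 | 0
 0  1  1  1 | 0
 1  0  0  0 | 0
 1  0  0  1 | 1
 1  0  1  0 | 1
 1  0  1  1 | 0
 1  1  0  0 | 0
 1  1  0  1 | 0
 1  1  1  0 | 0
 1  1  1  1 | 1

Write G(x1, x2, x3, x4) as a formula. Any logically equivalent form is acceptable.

G(x1, x2, x3, x4) = ((((x1 ∧ ¬x2) ∧ ¬x3) ∧ x4) ∨ (((x1 ∧ ¬x2) ∧ x3) ∧ ¬x4)) ∨ (((x1 ∧ x2) ∧ x3) ∧ x4)

The 1-rows are (1,0,0,1), (1,0,1,0), (1,1,1,1). Each contributes one minterm — x1·¬x2·¬x3·x4; x1·¬x2·x3·¬x4; x1·x2·x3·x4 — and their disjunction is a sum-of-products form of G.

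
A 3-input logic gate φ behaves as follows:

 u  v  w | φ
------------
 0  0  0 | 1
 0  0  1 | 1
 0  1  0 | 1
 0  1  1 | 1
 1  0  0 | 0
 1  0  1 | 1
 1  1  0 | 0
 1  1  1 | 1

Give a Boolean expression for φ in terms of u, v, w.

φ(u, v, w) = NOT (((u AND NOT v) AND NOT w) OR ((u AND v) AND NOT w))

The 0-rows are (1,0,0), (1,1,0). Take each as a conjunction (u·¬v·¬w, u·v·¬w), form their disjunction, and complement — that gives a formula that is 1 everywhere φ is.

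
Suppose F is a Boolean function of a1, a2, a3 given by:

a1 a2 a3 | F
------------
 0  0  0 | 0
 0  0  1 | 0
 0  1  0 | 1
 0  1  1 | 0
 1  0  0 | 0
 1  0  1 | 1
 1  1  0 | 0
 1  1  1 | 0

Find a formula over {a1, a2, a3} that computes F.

The 1-rows are (0,1,0), (1,0,1). Each contributes one minterm — ¬a1·a2·¬a3; a1·¬a2·a3 — and their disjunction is a sum-of-products form of F.

F(a1, a2, a3) = ((a1' · a2) · a3') + ((a1 · a2') · a3)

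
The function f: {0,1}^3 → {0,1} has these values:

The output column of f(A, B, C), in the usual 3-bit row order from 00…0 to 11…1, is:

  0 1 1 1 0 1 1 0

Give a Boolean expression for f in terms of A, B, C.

f(A, B, C) = ~((((~A & ~B) & ~C) | ((A & ~B) & ~C)) | ((A & B) & C))

There are just 3 zero rows: (0,0,0), (1,0,0), (1,1,1). Their minterms are ¬A·¬B·¬C, A·¬B·¬C, A·B·C; the OR of those covers precisely the 0-outputs, and negating it yields f.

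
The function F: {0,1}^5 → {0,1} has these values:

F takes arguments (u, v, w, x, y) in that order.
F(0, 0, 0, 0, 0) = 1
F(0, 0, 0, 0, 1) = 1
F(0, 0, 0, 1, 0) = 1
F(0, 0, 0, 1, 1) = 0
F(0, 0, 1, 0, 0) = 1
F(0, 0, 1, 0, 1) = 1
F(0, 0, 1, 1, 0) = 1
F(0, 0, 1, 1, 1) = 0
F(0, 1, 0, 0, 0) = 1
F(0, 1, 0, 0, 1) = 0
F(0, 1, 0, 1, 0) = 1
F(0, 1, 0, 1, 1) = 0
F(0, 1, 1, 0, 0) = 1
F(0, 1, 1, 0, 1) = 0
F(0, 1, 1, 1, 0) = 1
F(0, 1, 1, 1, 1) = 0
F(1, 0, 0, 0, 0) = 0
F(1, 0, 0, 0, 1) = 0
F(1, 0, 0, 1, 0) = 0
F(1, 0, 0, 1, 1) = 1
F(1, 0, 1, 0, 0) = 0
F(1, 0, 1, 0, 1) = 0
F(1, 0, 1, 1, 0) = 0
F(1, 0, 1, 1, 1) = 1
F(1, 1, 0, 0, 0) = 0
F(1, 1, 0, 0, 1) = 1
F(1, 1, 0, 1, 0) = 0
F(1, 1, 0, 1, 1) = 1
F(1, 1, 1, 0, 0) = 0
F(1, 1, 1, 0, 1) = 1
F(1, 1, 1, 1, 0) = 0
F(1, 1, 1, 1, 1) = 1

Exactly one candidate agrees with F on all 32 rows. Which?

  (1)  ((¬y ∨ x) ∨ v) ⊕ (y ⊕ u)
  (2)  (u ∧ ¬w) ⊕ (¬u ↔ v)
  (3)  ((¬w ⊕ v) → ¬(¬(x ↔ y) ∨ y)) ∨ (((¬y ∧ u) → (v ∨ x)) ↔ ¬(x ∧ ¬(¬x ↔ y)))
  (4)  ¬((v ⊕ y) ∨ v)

(2) fails at (0,0,0,0,0): the formula yields 0, F is 1.
(3) fails at (0,0,1,1,1): the formula yields 1, F is 0.
(4) fails at (0,0,0,0,1): the formula yields 0, F is 1.
That leaves (1). Evaluating it on every row reproduces the table of F exactly.

1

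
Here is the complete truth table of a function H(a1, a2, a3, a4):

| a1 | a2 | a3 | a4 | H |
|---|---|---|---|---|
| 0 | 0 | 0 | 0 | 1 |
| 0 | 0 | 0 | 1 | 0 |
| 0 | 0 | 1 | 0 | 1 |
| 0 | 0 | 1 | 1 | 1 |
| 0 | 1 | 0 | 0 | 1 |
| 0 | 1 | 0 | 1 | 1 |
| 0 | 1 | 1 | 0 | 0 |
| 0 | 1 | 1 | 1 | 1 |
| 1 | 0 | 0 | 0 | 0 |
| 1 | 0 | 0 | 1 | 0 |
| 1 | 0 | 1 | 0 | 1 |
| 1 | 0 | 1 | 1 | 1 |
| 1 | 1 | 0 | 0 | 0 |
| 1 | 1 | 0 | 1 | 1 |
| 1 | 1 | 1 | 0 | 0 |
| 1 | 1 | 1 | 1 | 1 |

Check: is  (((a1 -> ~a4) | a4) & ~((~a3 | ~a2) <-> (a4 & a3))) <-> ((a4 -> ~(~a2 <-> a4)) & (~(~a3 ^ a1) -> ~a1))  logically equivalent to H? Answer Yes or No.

No

Evaluate (((a1 -> ~a4) | a4) & ~((~a3 | ~a2) <-> (a4 & a3))) <-> ((a4 -> ~(~a2 <-> a4)) & (~(~a3 ^ a1) -> ~a1)) on each row and compare to H:
  a1=0, a2=0, a3=0, a4=0: formula gives 1, H = 1 ✓
  a1=0, a2=0, a3=0, a4=1: formula gives 0, H = 0 ✓
  a1=0, a2=0, a3=1, a4=0: formula gives 1, H = 1 ✓
  a1=0, a2=0, a3=1, a4=1: formula gives 1, H = 1 ✓
  …
  a1=1, a2=1, a3=0, a4=1: formula gives 0, but H = 1 ✗
Since they disagree at (1,1,0,1), the expression is not a correct formula for H.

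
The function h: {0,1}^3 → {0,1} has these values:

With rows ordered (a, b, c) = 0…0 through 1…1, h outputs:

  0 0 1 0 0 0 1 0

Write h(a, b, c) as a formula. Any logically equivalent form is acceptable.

The 1-rows are (0,1,0), (1,1,0). Each contributes one minterm — ¬a·b·¬c; a·b·¬c — and their disjunction is a sum-of-products form of h.

h(a, b, c) = ((~a & b) & ~c) | ((a & b) & ~c)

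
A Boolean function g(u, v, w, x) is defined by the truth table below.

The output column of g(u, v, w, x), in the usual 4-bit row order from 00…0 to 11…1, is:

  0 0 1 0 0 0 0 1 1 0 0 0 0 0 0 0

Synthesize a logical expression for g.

The 1-rows are (0,0,1,0), (0,1,1,1), (1,0,0,0). Each contributes one minterm — ¬u·¬v·w·¬x; ¬u·v·w·x; u·¬v·¬w·¬x — and their disjunction is a sum-of-products form of g.

g(u, v, w, x) = ((((¬u ∧ ¬v) ∧ w) ∧ ¬x) ∨ (((¬u ∧ v) ∧ w) ∧ x)) ∨ (((u ∧ ¬v) ∧ ¬w) ∧ ¬x)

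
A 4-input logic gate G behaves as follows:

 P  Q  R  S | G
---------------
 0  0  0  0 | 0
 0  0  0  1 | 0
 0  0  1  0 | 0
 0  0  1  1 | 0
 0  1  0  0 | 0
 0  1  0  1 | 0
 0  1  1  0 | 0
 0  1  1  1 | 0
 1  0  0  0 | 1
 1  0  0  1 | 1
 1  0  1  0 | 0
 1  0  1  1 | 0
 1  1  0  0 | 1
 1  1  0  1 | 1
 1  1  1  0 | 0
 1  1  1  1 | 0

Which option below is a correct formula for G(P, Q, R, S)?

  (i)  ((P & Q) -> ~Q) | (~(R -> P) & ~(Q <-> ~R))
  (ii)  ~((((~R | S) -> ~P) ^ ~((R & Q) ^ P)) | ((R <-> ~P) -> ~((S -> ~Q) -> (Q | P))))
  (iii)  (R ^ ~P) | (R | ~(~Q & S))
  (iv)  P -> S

(i): at (0,0,0,0) it gives 1, but G = 0 — eliminated.
(iii): at (0,0,0,0) it gives 1, but G = 0 — eliminated.
(iv): at (0,0,0,0) it gives 1, but G = 0 — eliminated.
(ii) is the remaining candidate, and it agrees with G on all 16 inputs.

ii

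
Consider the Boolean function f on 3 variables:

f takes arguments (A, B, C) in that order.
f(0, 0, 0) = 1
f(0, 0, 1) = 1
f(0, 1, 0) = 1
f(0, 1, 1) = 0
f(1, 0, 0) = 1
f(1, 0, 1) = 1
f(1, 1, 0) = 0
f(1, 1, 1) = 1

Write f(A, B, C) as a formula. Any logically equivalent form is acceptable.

f(A, B, C) = ¬(((¬A ∧ B) ∧ C) ∨ ((A ∧ B) ∧ ¬C))

There are just 2 zero rows: (0,1,1), (1,1,0). Their minterms are ¬A·B·C, A·B·¬C; the OR of those covers precisely the 0-outputs, and negating it yields f.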